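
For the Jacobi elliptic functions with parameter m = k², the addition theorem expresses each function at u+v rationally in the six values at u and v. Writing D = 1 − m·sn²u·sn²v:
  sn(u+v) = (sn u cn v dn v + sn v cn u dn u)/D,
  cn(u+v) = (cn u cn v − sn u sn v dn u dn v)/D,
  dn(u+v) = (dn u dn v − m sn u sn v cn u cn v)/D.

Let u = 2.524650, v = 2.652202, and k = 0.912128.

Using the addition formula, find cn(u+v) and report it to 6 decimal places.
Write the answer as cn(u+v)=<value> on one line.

cn(u+v)=-0.883912

sn u = 0.9970071169279554, cn u = -0.07730982340560726, dn u = 0.4159267747883281
sn v = 0.9914213959699674, cn v = -0.1307043060230269, dn v = 0.4268907298433512
m = k² = 0.831977488384
D = 1 − m·sn²u·sn²v = 0.1871233161152033
cn(u+v) = (cn u·cn v − sn u·sn v·dn u·dn v)/D = -0.165400537638959/0.1871233161152033 = -0.8839119628316627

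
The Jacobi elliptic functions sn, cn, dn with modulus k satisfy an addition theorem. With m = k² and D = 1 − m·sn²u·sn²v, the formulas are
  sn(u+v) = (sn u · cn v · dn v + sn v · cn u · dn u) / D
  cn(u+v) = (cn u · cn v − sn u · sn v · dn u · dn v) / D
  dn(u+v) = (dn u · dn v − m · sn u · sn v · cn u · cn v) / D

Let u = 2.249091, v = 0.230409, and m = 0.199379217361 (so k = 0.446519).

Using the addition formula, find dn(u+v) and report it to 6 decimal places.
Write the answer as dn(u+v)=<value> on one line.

dn(u+v)=0.944983

sn u = 0.86103015653904, cn u = -0.5085539003196772, dn u = 0.9231390173480543
sn v = 0.2279843671681581, cn v = 0.973664792588771, dn v = 0.9948049517392598
m = k² = 0.199379217361
D = 1 − m·sn²u·sn²v = 0.9923170722569372
dn(u+v) = (dn u·dn v − m·sn u·sn v·cn u·cn v)/D = 0.9377230871455701/0.9923170722569372 = 0.9449833257557507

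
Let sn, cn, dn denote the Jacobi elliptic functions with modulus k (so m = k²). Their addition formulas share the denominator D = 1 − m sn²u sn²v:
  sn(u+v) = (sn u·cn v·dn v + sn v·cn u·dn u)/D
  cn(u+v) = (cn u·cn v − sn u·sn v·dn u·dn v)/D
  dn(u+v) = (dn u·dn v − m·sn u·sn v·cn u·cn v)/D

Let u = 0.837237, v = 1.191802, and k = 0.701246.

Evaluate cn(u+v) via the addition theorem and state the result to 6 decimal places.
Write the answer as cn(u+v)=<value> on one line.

cn(u+v)=-0.129661

sn u = 0.7144153722862478, cn u = 0.6997218560550342, dn u = 0.8654583269213401
sn v = 0.8855664528192567, cn v = 0.464512709881139, dn v = 0.7838106171104532
m = k² = 0.491745952516
D = 1 − m·sn²u·sn²v = 0.8031729932570305
cn(u+v) = (cn u·cn v − sn u·sn v·dn u·dn v)/D = -0.1041401993057088/0.8031729932570305 = -0.1296609823537506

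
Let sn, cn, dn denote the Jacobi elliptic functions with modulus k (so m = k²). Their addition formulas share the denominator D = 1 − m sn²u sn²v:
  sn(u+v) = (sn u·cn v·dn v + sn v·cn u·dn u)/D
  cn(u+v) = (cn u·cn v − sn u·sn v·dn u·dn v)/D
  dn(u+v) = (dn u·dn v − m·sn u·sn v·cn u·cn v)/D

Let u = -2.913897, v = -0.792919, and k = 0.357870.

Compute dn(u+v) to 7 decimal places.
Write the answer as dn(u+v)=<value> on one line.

sn u = -0.3291948951707496, cn u = -0.9442619980670191, dn u = 0.9930362757253445
sn v = -0.7058043568134113, cn v = 0.7084068110225979, dn v = 0.9675743945332557
m = k² = 0.1280709369
D = 1 − m·sn²u·sn²v = 0.9930860626438405
dn(u+v) = (dn u·dn v − m·sn u·sn v·cn u·cn v)/D = 0.9807415223411793/0.9930860626438405 = 0.9875695161104195

dn(u+v)=0.9875695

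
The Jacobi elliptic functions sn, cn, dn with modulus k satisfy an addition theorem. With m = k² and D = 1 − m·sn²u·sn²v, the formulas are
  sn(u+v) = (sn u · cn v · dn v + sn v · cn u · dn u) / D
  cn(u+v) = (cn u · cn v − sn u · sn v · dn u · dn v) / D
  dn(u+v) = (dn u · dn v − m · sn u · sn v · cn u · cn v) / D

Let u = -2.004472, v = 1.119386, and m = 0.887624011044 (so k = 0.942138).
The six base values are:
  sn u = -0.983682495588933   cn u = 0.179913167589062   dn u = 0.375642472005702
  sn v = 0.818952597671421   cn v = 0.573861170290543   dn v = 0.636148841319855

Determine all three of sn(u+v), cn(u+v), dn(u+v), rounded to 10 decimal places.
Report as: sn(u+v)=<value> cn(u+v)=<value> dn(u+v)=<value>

sn(u+v)=-0.7164840158 cn(u+v)=0.6976035086 dn(u+v)=0.7377931929

m = k² = 0.887624011044
D = 1 − m·sn²u·sn²v = 0.4239549381775292
sn(u+v) = (sn u·cn v·dn v + sn v·cn u·dn u)/D = -0.3037569366102495/0.4239549381775292 = -0.7164840157683283
cn(u+v) = (cn u·cn v − sn u·sn v·dn u·dn v)/D = 0.2957524523419366/0.4239549381775292 = 0.6976035085551748
dn(u+v) = (dn u·dn v − m·sn u·sn v·cn u·cn v)/D = 0.3127910674741011/0.4239549381775292 = 0.7377931928773083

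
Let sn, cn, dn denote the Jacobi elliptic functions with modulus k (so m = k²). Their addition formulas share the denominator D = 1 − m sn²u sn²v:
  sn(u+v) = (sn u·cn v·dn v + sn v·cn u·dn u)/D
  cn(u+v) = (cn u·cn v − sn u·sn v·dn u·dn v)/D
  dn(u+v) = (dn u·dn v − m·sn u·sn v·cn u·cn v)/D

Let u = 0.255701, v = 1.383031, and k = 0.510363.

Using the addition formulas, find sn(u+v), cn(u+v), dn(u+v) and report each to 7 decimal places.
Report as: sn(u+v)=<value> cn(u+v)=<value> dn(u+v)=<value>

sn(u+v)=0.9989716 cn(u+v)=0.0453398 dn(u+v)=0.8602703

sn u = 0.2522311154024813, cn u = 0.967667021460802, dn u = 0.9916797538387372
sn v = 0.9647449770834515, cn v = 0.2631864912799488, dn v = 0.8703859169979828
m = k² = 0.260470391769
D = 1 − m·sn²u·sn²v = 0.9845765781845307
sn(u+v) = (sn u·cn v·dn v + sn v·cn u·dn u)/D = 0.9835640608509812/0.9845765781845307 = 0.9989716215518588
cn(u+v) = (cn u·cn v − sn u·sn v·dn u·dn v)/D = 0.04464052544366753/0.9845765781845307 = 0.04533982062216083
dn(u+v) = (dn u·dn v − m·sn u·sn v·cn u·cn v)/D = 0.8470020271891148/0.9845765781845307 = 0.8602703395107257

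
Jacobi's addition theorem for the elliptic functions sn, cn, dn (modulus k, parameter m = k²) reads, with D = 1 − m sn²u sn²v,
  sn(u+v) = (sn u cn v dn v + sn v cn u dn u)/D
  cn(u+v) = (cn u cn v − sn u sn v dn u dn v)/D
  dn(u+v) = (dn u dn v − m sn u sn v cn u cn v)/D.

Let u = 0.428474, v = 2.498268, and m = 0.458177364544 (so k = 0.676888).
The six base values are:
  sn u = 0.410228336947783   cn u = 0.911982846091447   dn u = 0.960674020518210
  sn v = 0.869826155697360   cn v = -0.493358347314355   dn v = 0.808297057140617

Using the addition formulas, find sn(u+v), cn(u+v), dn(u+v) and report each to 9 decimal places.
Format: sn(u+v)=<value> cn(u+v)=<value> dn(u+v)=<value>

sn(u+v)=0.635556612 cn(u+v)=-0.772054269 dn(u+v)=0.902733297

m = k² = 0.458177364544
D = 1 − m·sn²u·sn²v = 0.9416622240521921
sn(u+v) = (sn u·cn v·dn v + sn v·cn u·dn u)/D = 0.5984796523408503/0.9416622240521921 = 0.6355566115474537
cn(u+v) = (cn u·cn v − sn u·sn v·dn u·dn v)/D = -0.7270143395703386/0.9416622240521921 = -0.7720542685059898
dn(u+v) = (dn u·dn v − m·sn u·sn v·cn u·cn v)/D = 0.8500698445270211/0.9416622240521921 = 0.9027332973695944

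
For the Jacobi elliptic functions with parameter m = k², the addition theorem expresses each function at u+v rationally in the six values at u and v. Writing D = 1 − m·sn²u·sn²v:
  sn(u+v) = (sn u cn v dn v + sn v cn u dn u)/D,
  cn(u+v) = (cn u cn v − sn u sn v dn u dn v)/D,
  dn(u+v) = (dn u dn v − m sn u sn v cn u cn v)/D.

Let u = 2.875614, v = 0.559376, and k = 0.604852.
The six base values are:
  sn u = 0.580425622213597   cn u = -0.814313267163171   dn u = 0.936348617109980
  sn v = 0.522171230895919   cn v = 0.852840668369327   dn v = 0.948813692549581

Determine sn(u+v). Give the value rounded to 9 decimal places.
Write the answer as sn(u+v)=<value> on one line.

m = k² = 0.365845941904
D = 1 − m·sn²u·sn²v = 0.9663939650650656
sn(u+v) = (sn u·cn v·dn v + sn v·cn u·dn u)/D = 0.07152711671542785/0.9663939650650656 = 0.07401444886983753

sn(u+v)=0.074014449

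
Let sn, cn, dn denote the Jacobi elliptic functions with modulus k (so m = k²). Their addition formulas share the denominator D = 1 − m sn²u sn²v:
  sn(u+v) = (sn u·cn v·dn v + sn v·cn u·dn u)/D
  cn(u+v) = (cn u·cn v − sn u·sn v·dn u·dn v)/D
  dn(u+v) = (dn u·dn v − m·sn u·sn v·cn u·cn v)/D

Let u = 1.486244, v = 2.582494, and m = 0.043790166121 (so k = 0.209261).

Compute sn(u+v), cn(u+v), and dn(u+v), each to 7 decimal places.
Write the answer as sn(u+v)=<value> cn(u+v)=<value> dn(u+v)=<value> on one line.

sn(u+v)=-0.7754756 cn(u+v)=-0.6313775 dn(u+v)=0.9867453

sn u = 0.9950110727026895, cn u = 0.0997645488088988, dn u = 0.9780826528869953
sn v = 0.5588001134117707, cn v = -0.8293023774540817, dn v = 0.993139561833845
m = k² = 0.043790166121
D = 1 − m·sn²u·sn²v = 0.9864622842417609
sn(u+v) = (sn u·cn v·dn v + sn v·cn u·dn u)/D = -0.7649774711431868/0.9864622842417609 = -0.7754756399340525
cn(u+v) = (cn u·cn v − sn u·sn v·dn u·dn v)/D = -0.6228300786529562/0.9864622842417609 = -0.6313774876164589
dn(u+v) = (dn u·dn v − m·sn u·sn v·cn u·cn v)/D = 0.9733869978846696/0.9864622842417609 = 0.9867452749426284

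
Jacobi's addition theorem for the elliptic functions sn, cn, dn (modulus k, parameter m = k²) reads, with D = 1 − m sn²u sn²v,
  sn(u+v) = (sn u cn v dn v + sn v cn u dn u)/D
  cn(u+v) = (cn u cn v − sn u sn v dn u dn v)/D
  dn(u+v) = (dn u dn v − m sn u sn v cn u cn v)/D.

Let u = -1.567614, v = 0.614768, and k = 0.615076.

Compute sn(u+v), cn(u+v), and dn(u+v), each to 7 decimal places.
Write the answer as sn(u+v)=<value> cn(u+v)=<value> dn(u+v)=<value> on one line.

sn u = -0.9881275749622457, cn u = 0.1536355935297273, dn u = 0.7941103854411653
sn v = 0.5656770005538973, cn v = 0.8246269041477764, dn v = 0.9375189013144988
m = k² = 0.378318485776
D = 1 − m·sn²u·sn²v = 0.8817991380250051
sn(u+v) = (sn u·cn v·dn v + sn v·cn u·dn u)/D = -0.6949100560444559/0.8817991380250051 = -0.7880593505691887
cn(u+v) = (cn u·cn v − sn u·sn v·dn u·dn v)/D = 0.5428349047638086/0.8817991380250051 = 0.6155992689895502
dn(u+v) = (dn u·dn v − m·sn u·sn v·cn u·cn v)/D = 0.7712844665491502/0.8817991380250051 = 0.8746713772896418

sn(u+v)=-0.7880594 cn(u+v)=0.6155993 dn(u+v)=0.8746714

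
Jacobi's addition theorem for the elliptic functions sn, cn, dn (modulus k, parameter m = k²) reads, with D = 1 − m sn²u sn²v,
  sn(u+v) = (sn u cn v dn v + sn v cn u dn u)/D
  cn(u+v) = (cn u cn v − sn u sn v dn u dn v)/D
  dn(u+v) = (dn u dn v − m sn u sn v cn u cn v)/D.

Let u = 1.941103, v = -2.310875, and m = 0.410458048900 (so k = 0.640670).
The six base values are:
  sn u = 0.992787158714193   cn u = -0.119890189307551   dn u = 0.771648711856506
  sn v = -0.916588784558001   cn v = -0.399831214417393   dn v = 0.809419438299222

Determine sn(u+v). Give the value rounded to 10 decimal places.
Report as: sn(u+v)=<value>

m = k² = 0.4104580489
D = 1 − m·sn²u·sn²v = 0.6601164416314928
sn(u+v) = (sn u·cn v·dn v + sn v·cn u·dn u)/D = -0.2365003776356998/0.6601164416314928 = -0.358270696986707

sn(u+v)=-0.3582706970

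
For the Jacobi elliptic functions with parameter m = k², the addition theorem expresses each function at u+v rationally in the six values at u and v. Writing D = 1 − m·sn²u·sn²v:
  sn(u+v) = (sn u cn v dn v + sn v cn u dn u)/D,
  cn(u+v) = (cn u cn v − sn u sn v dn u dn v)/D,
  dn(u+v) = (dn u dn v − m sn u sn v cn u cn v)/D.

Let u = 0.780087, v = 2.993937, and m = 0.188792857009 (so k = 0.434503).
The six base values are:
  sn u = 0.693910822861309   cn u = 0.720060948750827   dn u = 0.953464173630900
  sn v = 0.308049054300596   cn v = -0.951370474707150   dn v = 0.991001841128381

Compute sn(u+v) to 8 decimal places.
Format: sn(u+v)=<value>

m = k² = 0.188792857009
D = 1 − m·sn²u·sn²v = 0.9913735394449565
sn(u+v) = (sn u·cn v·dn v + sn v·cn u·dn u)/D = -0.4427341958574472/0.9913735394449565 = -0.4465866580475026

sn(u+v)=-0.44658666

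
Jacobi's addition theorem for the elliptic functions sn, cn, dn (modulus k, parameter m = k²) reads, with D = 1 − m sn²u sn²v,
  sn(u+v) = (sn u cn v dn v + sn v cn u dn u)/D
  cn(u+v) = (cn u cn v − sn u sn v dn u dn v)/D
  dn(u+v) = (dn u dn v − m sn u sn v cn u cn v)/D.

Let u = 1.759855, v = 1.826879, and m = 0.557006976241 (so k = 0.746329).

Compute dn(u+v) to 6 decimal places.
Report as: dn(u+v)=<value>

dn(u+v)=0.986222

sn u = 0.995277476022432, cn u = 0.09707082838019551, dn u = 0.6695084456985823
sn v = 0.9986246436841528, cn v = 0.05242920013407417, dn v = 0.6667264328398186
m = k² = 0.557006976241
D = 1 − m·sn²u·sn²v = 0.4497582440663909
dn(u+v) = (dn u·dn v − m·sn u·sn v·cn u·cn v)/D = 0.4435614444581341/0.4497582440663909 = 0.9862219321379641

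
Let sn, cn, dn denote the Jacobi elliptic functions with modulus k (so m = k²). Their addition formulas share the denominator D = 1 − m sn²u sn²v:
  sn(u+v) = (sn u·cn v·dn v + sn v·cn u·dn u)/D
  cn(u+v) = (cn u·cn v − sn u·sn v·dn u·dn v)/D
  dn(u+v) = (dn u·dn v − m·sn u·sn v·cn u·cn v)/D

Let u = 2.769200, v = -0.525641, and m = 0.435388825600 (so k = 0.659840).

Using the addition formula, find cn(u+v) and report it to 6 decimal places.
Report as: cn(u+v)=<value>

cn(u+v)=-0.329431

sn u = 0.7173071209115246, cn u = -0.6967571271896825, dn u = 0.8808970443656903
sn v = -0.4931577750254452, cn v = 0.8699398881140882, dn v = 0.9455746605712076
m = k² = 0.4353888256
D = 1 − m·sn²u·sn²v = 0.9455172109013135
cn(u+v) = (cn u·cn v − sn u·sn v·dn u·dn v)/D = -0.3114830452781989/0.9455172109013135 = -0.3294313860043626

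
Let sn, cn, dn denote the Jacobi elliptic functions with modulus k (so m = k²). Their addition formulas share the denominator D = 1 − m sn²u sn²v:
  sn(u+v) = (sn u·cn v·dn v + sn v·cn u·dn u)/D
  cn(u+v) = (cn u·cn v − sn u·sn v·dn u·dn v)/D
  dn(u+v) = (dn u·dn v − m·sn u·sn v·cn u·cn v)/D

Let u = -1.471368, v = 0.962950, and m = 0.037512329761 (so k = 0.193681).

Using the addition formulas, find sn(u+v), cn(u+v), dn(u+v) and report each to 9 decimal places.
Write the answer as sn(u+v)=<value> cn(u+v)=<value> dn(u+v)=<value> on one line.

sn(u+v)=-0.486114549 cn(u+v)=0.873895099 dn(u+v)=0.995557914

sn u = -0.9936987337581042, cn u = 0.1120840154863324, dn u = 0.9813047086050445
sn v = 0.818225947275974, cn v = 0.5748967726508255, dn v = 0.9873630191185209
m = k² = 0.037512329761
D = 1 − m·sn²u·sn²v = 0.9752012377210854
sn(u+v) = (sn u·cn v·dn v + sn v·cn u·dn u)/D = -0.4740595103021802/0.9752012377210854 = -0.4861145494544221
cn(u+v) = (cn u·cn v − sn u·sn v·dn u·dn v)/D = 0.8522235826030596/0.9752012377210854 = 0.8738950994305462
dn(u+v) = (dn u·dn v − m·sn u·sn v·cn u·cn v)/D = 0.9708693101708746/0.9752012377210854 = 0.9955579142205214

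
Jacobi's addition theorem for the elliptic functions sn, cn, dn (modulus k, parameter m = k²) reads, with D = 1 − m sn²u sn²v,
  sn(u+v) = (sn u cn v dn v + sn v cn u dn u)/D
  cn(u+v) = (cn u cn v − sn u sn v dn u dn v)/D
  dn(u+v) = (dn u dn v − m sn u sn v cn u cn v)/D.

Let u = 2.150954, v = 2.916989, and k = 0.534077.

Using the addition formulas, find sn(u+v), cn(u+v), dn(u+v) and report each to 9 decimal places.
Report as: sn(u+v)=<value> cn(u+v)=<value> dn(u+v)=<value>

sn(u+v)=-0.999172295 cn(u+v)=-0.040678319 dn(u+v)=0.845714934

sn u = 0.9285940922230164, cn u = -0.3710970383720573, dn u = 0.8683563643302366
sn v = 0.4691147168574595, cn v = -0.88313723872779, dn v = 0.9681053736138152
m = k² = 0.285238241929
D = 1 − m·sn²u·sn²v = 0.9458725336163964
sn(u+v) = (sn u·cn v·dn v + sn v·cn u·dn u)/D = -0.9450896298327774/0.9458725336163964 = -0.999172294621321
cn(u+v) = (cn u·cn v − sn u·sn v·dn u·dn v)/D = -0.03847650494060963/0.9458725336163964 = -0.04067831930112264
dn(u+v) = (dn u·dn v − m·sn u·sn v·cn u·cn v)/D = 0.7999385270707322/0.9458725336163964 = 0.8457149337155311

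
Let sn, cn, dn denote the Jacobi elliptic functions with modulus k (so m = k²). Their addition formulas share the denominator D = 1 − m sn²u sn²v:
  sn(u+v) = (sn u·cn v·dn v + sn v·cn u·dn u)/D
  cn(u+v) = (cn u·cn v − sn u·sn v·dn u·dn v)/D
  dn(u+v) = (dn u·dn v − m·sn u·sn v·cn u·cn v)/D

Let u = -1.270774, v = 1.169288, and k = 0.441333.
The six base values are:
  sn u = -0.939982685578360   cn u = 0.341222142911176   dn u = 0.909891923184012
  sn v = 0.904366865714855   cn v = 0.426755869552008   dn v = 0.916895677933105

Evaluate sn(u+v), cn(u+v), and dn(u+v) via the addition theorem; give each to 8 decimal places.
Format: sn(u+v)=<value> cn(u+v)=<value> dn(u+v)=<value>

m = k² = 0.194774816889
D = 1 − m·sn²u·sn²v = 0.8592456591899588
sn(u+v) = (sn u·cn v·dn v + sn v·cn u·dn u)/D = -0.08702285213297106/0.8592456591899588 = -0.1012781981523312
cn(u+v) = (cn u·cn v − sn u·sn v·dn u·dn v)/D = 0.8548275416968207/0.8592456591899588 = 0.9948581439476772
dn(u+v) = (dn u·dn v − m·sn u·sn v·cn u·cn v)/D = 0.8583869044134795/0.8592456591899588 = 0.9990005712949556

sn(u+v)=-0.10127820 cn(u+v)=0.99485814 dn(u+v)=0.99900057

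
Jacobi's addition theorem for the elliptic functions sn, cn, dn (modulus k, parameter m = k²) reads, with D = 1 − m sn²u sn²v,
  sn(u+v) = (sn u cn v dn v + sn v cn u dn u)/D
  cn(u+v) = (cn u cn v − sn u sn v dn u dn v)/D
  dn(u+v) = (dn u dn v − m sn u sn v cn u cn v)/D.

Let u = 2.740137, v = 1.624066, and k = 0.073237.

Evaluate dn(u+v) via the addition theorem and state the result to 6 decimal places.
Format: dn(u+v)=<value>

dn(u+v)=0.997637

sn u = 0.3945915322914008, cn u = -0.9188566387875338, dn u = 0.9995823453499944
sn v = 0.9986987757946905, cn v = -0.0509976002002692, dn v = 0.9973215586725349
m = k² = 0.005363658169
D = 1 − m·sn²u·sn²v = 0.9991670371167592
dn(u+v) = (dn u·dn v − m·sn u·sn v·cn u·cn v)/D = 0.9968059757903616/0.9991670371167592 = 0.9976369703576183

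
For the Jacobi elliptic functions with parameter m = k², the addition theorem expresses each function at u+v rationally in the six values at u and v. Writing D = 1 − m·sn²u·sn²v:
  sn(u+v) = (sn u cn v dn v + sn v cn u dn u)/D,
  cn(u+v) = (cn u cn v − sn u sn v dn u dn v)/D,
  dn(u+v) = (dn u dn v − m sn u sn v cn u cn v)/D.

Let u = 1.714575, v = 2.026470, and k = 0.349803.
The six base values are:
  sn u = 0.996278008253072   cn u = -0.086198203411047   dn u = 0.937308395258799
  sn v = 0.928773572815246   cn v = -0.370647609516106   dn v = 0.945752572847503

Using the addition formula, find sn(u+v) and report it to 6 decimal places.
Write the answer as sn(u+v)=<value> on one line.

sn(u+v)=-0.473928

m = k² = 0.122362138809
D = 1 − m·sn²u·sn²v = 0.8952321946852521
sn(u+v) = (sn u·cn v·dn v + sn v·cn u·dn u)/D = -0.4242758302779438/0.8952321946852521 = -0.4739282532473173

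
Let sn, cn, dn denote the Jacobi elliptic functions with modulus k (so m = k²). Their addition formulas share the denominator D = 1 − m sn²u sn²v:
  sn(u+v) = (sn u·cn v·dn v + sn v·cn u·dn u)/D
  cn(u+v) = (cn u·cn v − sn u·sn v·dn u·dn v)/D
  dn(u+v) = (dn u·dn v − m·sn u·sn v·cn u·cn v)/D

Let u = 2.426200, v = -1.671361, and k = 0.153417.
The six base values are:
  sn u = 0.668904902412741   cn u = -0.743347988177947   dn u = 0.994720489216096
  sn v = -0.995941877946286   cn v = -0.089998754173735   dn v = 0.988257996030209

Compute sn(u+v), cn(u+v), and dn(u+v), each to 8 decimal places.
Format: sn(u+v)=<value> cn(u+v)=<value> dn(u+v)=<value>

sn(u+v)=0.68407481 cn(u+v)=0.72941185 dn(u+v)=0.99447764

m = k² = 0.023536775889
D = 1 − m·sn²u·sn²v = 0.9895541516062312
sn(u+v) = (sn u·cn v·dn v + sn v·cn u·dn u)/D = 0.676929071648271/0.9895541516062312 = 0.6840748134394552
cn(u+v) = (cn u·cn v − sn u·sn v·dn u·dn v)/D = 0.7217925262279584/0.9895541516062312 = 0.7294118518489911
dn(u+v) = (dn u·dn v − m·sn u·sn v·cn u·cn v)/D = 0.9840894737204327/0.9895541516062312 = 0.9944776363406406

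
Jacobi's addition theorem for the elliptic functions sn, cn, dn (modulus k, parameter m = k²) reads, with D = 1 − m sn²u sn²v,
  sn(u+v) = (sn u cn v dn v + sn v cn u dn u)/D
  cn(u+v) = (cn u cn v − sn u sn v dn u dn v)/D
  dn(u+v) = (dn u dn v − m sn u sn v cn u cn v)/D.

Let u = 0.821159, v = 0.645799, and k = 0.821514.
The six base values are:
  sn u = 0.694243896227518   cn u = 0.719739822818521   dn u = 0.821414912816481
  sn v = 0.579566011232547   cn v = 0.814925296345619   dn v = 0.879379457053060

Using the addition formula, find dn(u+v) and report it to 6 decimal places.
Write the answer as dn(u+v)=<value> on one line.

dn(u+v)=0.632130

m = k² = 0.674885252196
D = 1 − m·sn²u·sn²v = 0.8907403274288448
dn(u+v) = (dn u·dn v − m·sn u·sn v·cn u·cn v)/D = 0.5630638348428306/0.8907403274288448 = 0.6321301702687419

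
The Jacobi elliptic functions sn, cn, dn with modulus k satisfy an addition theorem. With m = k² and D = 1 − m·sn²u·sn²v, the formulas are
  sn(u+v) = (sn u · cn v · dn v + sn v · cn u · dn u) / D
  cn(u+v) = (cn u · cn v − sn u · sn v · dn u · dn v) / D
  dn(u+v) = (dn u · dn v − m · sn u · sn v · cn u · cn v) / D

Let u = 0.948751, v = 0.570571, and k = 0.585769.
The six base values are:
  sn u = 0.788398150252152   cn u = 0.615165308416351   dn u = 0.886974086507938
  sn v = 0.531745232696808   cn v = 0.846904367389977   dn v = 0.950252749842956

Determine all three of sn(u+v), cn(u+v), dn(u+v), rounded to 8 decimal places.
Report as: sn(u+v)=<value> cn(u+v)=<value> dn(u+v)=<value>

m = k² = 0.343125321361
D = 1 − m·sn²u·sn²v = 0.9396952985406885
sn(u+v) = (sn u·cn v·dn v + sn v·cn u·dn u)/D = 0.9246208809884019/0.9396952985406885 = 0.9839581856207042
cn(u+v) = (cn u·cn v − sn u·sn v·dn u·dn v)/D = 0.1676409274005169/0.9396952985406885 = 0.1783992403291332
dn(u+v) = (dn u·dn v − m·sn u·sn v·cn u·cn v)/D = 0.7679070644014284/0.9396952985406885 = 0.817187300600481

sn(u+v)=0.98395819 cn(u+v)=0.17839924 dn(u+v)=0.81718730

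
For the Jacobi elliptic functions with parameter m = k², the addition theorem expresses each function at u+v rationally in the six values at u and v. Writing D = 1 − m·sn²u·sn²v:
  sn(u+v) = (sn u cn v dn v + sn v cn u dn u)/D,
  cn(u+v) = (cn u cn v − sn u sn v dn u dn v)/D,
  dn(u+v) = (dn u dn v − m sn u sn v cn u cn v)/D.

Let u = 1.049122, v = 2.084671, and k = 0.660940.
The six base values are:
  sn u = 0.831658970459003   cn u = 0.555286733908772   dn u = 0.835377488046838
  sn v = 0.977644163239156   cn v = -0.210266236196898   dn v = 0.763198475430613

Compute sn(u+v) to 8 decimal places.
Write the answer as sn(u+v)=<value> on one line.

sn(u+v)=0.44999594

m = k² = 0.4368416836
D = 1 − m·sn²u·sn²v = 0.7112139248574222
sn(u+v) = (sn u·cn v·dn v + sn v·cn u·dn u)/D = 0.3200433787542608/0.7112139248574222 = 0.4499959401363242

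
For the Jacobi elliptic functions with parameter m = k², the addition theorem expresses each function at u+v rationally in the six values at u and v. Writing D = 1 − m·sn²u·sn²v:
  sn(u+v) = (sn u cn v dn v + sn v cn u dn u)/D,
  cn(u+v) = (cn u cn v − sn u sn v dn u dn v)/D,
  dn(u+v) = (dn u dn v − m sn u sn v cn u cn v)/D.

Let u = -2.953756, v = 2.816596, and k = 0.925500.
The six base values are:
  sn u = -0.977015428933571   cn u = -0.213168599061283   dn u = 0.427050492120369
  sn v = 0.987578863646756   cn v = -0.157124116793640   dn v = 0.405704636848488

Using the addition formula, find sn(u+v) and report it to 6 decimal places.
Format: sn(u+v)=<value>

m = k² = 0.85655025
D = 1 − m·sn²u·sn²v = 0.2025577101044515
sn(u+v) = (sn u·cn v·dn v + sn v·cn u·dn u)/D = -0.02762220377514/0.2025577101044515 = -0.1363670815635517

sn(u+v)=-0.136367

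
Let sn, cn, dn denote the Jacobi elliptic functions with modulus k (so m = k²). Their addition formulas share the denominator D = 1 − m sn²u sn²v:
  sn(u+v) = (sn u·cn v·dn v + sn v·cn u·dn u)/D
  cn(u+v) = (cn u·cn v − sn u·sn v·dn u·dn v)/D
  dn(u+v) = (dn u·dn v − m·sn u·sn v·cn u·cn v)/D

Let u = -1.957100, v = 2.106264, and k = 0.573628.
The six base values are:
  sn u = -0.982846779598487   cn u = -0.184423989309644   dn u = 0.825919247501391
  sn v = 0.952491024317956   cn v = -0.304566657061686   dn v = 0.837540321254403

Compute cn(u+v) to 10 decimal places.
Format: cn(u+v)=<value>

m = k² = 0.329049082384
D = 1 − m·sn²u·sn²v = 0.711627325234299
cn(u+v) = (cn u·cn v − sn u·sn v·dn u·dn v)/D = 0.7037443203857257/0.711627325234299 = 0.9889225658303975

cn(u+v)=0.9889225658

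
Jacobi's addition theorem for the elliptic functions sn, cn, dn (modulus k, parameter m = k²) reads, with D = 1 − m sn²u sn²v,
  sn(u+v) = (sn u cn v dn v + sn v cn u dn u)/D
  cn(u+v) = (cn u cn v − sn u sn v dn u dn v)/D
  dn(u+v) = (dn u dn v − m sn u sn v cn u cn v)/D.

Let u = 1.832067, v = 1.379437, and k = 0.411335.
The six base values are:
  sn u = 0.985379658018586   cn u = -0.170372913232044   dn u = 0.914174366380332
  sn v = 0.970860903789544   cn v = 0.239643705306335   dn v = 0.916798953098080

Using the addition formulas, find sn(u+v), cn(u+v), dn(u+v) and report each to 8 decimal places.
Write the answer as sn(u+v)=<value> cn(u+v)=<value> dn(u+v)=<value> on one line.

m = k² = 0.169196482225
D = 1 − m·sn²u·sn²v = 0.8451495258281918
sn(u+v) = (sn u·cn v·dn v + sn v·cn u·dn u)/D = 0.06528081473057796/0.8451495258281918 = 0.0772417338418394
cn(u+v) = (cn u·cn v − sn u·sn v·dn u·dn v)/D = -0.842624552357531/0.8451495258281918 = -0.9970123943828915
dn(u+v) = (dn u·dn v − m·sn u·sn v·cn u·cn v)/D = 0.8447228396672546/0.8451495258281918 = 0.9994951353010356

sn(u+v)=0.07724173 cn(u+v)=-0.99701239 dn(u+v)=0.99949514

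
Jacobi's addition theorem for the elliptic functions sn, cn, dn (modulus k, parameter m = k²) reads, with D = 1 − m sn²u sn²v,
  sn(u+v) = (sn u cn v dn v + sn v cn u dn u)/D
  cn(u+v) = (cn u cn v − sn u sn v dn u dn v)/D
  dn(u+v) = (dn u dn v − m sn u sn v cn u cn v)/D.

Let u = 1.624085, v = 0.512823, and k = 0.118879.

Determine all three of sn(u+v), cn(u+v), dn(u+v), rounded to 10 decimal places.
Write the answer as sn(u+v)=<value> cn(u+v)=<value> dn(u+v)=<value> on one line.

sn(u+v)=0.8488819746 cn(u+v)=-0.5285824375 dn(u+v)=0.9948951282

sn u = 0.9988788928229381, cn u = -0.04733875233697363, dn u = 0.9929246965684201
sn v = 0.4903764750951794, cn v = 0.8715107071477819, dn v = 0.9982993733156575
m = k² = 0.014132216641
D = 1 − m·sn²u·sn²v = 0.9966092543454452
sn(u+v) = (sn u·cn v·dn v + sn v·cn u·dn u)/D = 0.8460036317306248/0.9966092543454452 = 0.8488819745972202
cn(u+v) = (cn u·cn v − sn u·sn v·dn u·dn v)/D = -0.5267901488691466/0.9966092543454452 = -0.528582437472079
dn(u+v) = (dn u·dn v − m·sn u·sn v·cn u·cn v)/D = 0.9915216918658292/0.9966092543454452 = 0.9948951281985061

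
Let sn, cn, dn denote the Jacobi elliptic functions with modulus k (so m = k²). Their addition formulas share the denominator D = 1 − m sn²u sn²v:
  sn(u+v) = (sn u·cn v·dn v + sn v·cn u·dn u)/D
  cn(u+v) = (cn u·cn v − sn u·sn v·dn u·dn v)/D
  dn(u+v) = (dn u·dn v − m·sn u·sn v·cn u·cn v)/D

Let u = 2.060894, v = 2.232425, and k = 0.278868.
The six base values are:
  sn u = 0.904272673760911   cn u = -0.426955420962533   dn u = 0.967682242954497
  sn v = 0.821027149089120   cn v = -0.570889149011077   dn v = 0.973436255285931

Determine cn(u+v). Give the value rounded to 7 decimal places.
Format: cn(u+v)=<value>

m = k² = 0.077767361424
D = 1 − m·sn²u·sn²v = 0.9571341722288671
cn(u+v) = (cn u·cn v − sn u·sn v·dn u·dn v)/D = -0.4556100266890463/0.9571341722288671 = -0.4760147949039084

cn(u+v)=-0.4760148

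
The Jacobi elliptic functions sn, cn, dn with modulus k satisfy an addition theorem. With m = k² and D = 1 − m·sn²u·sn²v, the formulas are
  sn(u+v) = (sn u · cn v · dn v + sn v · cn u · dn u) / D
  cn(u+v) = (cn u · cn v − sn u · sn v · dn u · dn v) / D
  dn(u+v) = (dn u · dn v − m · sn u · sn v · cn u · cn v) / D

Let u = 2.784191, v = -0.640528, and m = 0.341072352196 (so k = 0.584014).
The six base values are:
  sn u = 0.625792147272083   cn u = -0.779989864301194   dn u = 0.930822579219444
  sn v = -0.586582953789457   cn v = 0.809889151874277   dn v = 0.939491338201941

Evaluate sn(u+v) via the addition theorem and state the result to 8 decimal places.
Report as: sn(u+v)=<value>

sn(u+v)=0.94548634

m = k² = 0.341072352196
D = 1 − m·sn²u·sn²v = 0.9540415248512613
sn(u+v) = (sn u·cn v·dn v + sn v·cn u·dn u)/D = 0.9020332330714362/0.9540415248512613 = 0.9454863437019333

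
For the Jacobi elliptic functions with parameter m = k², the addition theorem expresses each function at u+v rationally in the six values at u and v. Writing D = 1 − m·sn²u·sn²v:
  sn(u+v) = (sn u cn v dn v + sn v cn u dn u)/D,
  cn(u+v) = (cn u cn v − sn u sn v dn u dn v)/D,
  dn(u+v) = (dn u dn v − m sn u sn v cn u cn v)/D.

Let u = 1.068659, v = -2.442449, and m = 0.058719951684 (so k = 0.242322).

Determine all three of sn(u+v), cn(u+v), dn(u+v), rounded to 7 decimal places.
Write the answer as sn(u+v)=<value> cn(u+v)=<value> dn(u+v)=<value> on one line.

sn(u+v)=-0.9771088 cn(u+v)=0.2127403 dn(u+v)=0.9715645

sn u = 0.8719493554761142, cn u = 0.4895960799320079, dn u = 0.9774228739353468
sn v = -0.6766536873474959, cn v = -0.7363014242815488, dn v = 0.986465645847865
m = k² = 0.058719951684
D = 1 − m·sn²u·sn²v = 0.979559048059453
sn(u+v) = (sn u·cn v·dn v + sn v·cn u·dn u)/D = -0.9571357440101237/0.979559048059453 = -0.9771087775731837
cn(u+v) = (cn u·cn v − sn u·sn v·dn u·dn v)/D = 0.208391689309648/0.979559048059453 = 0.2127403036320072
dn(u+v) = (dn u·dn v − m·sn u·sn v·cn u·cn v)/D = 0.9517048188675407/0.979559048059453 = 0.9715645225807544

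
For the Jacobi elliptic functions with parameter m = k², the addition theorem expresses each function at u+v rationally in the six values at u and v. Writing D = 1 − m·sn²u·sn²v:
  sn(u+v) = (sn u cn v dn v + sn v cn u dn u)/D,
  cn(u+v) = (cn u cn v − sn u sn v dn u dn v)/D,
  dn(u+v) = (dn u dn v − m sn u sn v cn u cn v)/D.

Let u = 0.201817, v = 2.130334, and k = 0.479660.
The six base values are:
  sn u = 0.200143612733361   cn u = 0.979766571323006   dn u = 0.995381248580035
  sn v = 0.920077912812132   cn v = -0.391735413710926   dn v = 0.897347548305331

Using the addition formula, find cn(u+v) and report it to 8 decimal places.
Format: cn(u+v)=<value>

m = k² = 0.2300737156
D = 1 − m·sn²u·sn²v = 0.9921981124507971
cn(u+v) = (cn u·cn v − sn u·sn v·dn u·dn v)/D = -0.5482905426699171/0.9921981124507971 = -0.5526018804002782

cn(u+v)=-0.55260188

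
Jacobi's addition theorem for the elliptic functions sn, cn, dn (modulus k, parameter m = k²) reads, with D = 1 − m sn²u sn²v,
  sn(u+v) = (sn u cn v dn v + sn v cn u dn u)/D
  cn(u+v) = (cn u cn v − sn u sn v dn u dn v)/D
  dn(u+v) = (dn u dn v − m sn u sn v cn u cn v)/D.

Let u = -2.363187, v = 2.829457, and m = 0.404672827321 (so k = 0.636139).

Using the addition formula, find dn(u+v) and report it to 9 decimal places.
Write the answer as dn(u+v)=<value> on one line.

sn u = -0.8963608609206189, cn u = -0.4433251707377407, dn u = 0.8214988983031971
sn v = 0.6506756035496013, cn v = -0.7593558184048912, dn v = 0.9103132031503301
m = k² = 0.404672827321
D = 1 − m·sn²u·sn²v = 0.8623428223834623
dn(u+v) = (dn u·dn v − m·sn u·sn v·cn u·cn v)/D = 0.827275915762793/0.8623428223834623 = 0.9593353064344566

dn(u+v)=0.959335306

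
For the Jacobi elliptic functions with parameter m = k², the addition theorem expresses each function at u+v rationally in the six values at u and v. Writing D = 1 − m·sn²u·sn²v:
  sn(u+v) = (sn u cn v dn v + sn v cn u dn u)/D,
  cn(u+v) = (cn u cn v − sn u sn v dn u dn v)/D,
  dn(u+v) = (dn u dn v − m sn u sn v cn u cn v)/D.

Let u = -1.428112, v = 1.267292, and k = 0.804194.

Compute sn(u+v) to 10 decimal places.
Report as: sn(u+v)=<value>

sn u = -0.9379758907997384, cn u = 0.3467004878543398, dn u = 0.6565131446363367
sn v = 0.8949099851090717, cn v = 0.4462467014467233, dn v = 0.6943046247715073
m = k² = 0.646727989636
D = 1 − m·sn²u·sn²v = 0.5443160669350854
sn(u+v) = (sn u·cn v·dn v + sn v·cn u·dn u)/D = -0.08692061856897428/0.5443160669350854 = -0.1596877693844381

sn(u+v)=-0.1596877694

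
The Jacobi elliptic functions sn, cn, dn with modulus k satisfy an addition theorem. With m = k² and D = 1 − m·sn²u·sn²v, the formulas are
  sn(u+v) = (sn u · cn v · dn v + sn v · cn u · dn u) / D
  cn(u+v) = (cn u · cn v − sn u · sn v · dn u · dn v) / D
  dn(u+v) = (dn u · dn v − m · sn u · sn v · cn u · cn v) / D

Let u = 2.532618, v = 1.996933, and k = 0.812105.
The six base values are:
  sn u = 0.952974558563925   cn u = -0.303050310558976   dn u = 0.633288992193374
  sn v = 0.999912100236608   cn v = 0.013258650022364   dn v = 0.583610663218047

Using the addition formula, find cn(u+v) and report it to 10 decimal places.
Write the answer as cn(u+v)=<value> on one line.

cn(u+v)=-0.8879268764

m = k² = 0.659514531025
D = 1 − m·sn²u·sn²v = 0.4011602372624049
cn(u+v) = (cn u·cn v − sn u·sn v·dn u·dn v)/D = -0.3562009564146605/0.4011602372624049 = -0.8879268764158798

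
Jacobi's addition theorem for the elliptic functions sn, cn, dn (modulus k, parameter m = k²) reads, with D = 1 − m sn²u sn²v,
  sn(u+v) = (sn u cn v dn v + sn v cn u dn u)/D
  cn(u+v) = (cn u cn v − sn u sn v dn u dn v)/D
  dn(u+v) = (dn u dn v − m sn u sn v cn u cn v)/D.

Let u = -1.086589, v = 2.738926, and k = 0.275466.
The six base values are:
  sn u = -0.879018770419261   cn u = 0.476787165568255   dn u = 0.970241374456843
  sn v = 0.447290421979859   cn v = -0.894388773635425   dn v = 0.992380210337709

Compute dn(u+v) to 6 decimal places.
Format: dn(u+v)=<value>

m = k² = 0.075881517156
D = 1 − m·sn²u·sn²v = 0.9882696356793417
dn(u+v) = (dn u·dn v − m·sn u·sn v·cn u·cn v)/D = 0.9501257751324516/0.9882696356793417 = 0.9614033871225136

dn(u+v)=0.961403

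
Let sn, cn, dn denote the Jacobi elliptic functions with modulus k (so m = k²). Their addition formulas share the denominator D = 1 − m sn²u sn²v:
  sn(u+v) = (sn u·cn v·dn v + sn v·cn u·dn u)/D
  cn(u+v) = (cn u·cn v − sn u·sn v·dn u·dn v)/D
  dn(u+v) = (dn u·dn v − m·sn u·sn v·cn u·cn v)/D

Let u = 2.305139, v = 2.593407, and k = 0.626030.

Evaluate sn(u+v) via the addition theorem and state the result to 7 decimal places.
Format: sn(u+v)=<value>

sn(u+v)=-0.9463482

sn u = 0.9117499000024315, cn u = -0.4107458092854462, dn u = 0.821101094114275
sn v = 0.7858026426786025, cn v = -0.618477329220178, dn v = 0.8706313479113222
m = k² = 0.3919135609
D = 1 − m·sn²u·sn²v = 0.7988274551342643
sn(u+v) = (sn u·cn v·dn v + sn v·cn u·dn u)/D = -0.7559689060101786/0.7988274551342643 = -0.9463481771330929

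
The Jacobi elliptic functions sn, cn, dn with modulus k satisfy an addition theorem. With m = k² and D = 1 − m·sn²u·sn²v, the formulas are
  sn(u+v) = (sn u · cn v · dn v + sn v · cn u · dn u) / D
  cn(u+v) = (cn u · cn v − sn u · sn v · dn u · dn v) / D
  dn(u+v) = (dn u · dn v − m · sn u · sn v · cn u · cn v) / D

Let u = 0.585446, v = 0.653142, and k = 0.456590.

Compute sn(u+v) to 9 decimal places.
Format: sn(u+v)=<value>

sn u = 0.5471481721265998, cn u = 0.8370357684941072, dn u = 0.968291679452469
sn v = 0.6006230952569029, cn v = 0.7995322991874796, dn v = 0.961661710598629
m = k² = 0.2084744281
D = 1 − m·sn²u·sn²v = 0.9774852695430532
sn(u+v) = (sn u·cn v·dn v + sn v·cn u·dn u)/D = 0.9074929443823053/0.9774852695430532 = 0.9283955192557865

sn(u+v)=0.928395519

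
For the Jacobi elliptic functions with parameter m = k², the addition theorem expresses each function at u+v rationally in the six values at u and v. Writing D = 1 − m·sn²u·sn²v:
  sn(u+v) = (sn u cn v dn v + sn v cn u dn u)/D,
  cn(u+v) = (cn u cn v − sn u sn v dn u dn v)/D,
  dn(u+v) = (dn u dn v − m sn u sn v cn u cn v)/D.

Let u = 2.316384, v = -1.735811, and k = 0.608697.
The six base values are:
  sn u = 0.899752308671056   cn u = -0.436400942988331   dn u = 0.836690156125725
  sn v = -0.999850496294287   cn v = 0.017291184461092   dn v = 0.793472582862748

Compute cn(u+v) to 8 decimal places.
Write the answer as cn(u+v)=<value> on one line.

cn(u+v)=0.84226285

m = k² = 0.370512037809
D = 1 − m·sn²u·sn²v = 0.7001400978016739
cn(u+v) = (cn u·cn v − sn u·sn v·dn u·dn v)/D = 0.5897019960160833/0.7001400978016739 = 0.8422628526314257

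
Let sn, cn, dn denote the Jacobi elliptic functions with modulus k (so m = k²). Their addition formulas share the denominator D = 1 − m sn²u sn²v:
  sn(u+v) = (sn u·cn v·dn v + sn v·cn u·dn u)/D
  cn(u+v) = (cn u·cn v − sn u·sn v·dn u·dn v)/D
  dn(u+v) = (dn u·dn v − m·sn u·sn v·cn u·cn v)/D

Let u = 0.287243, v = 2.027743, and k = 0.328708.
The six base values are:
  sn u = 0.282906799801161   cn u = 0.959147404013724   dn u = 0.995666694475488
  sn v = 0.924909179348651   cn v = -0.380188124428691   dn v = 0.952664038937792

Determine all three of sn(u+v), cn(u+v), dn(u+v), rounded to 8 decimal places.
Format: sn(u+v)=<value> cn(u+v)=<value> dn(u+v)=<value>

sn(u+v)=0.78663300 cn(u+v)=-0.61742087 dn(u+v)=0.96599184

m = k² = 0.108048949264
D = 1 − m·sn²u·sn²v = 0.9926021503732099
sn(u+v) = (sn u·cn v·dn v + sn v·cn u·dn u)/D = 0.7808136044513847/0.9926021503732099 = 0.7866329970752184
cn(u+v) = (cn u·cn v − sn u·sn v·dn u·dn v)/D = -0.6128532809973012/0.9926021503732099 = -0.6174208677332339
dn(u+v) = (dn u·dn v − m·sn u·sn v·cn u·cn v)/D = 0.9588455759216729/0.9926021503732099 = 0.9659918382819896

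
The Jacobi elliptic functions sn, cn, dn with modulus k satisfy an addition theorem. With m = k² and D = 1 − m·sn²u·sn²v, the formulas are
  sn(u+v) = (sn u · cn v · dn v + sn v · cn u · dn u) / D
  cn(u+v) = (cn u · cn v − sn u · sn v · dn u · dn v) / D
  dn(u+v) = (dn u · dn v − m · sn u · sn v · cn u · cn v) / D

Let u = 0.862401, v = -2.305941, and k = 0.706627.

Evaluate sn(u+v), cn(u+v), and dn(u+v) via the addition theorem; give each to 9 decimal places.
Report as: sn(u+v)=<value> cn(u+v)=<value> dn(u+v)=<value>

sn(u+v)=-0.957067047 cn(u+v)=0.289866638 dn(u+v)=0.736636020

sn u = 0.7289609457550404, cn u = 0.6845552859805533, dn u = 0.8571279942272769
sn v = -0.9474881652564029, cn v = -0.3197908327314205, dn v = 0.7427933803047723
m = k² = 0.499321717129
D = 1 − m·sn²u·sn²v = 0.7618028469321366
sn(u+v) = (sn u·cn v·dn v + sn v·cn u·dn u)/D = -0.7290964010007606/0.7618028469321366 = -0.957067046857217
cn(u+v) = (cn u·cn v − sn u·sn v·dn u·dn v)/D = 0.2208212300519281/0.7618028469321366 = 0.2898666379906551
dn(u+v) = (dn u·dn v − m·sn u·sn v·cn u·cn v)/D = 0.5611714170249489/0.7618028469321366 = 0.7366360197849714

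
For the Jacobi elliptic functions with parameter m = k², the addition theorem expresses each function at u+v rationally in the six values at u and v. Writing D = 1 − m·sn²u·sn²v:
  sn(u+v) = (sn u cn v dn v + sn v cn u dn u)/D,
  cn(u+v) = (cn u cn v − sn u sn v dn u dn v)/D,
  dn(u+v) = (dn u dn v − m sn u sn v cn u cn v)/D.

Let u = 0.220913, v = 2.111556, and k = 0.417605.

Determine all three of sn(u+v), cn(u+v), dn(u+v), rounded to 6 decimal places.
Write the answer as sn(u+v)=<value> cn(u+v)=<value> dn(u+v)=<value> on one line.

sn u = 0.2188178648225194, cn u = 0.9757657208749002, dn u = 0.9958161471685275
sn v = 0.9111523184595021, cn v = -0.4120697180889104, dn v = 0.924780194224944
m = k² = 0.174393936025
D = 1 − m·sn²u·sn²v = 0.9930676752271129
sn(u+v) = (sn u·cn v·dn v + sn v·cn u·dn u)/D = 0.8019656756103992/0.9930676752271129 = 0.807563971334573
cn(u+v) = (cn u·cn v − sn u·sn v·dn u·dn v)/D = -0.585691439858684/0.9930676752271129 = -0.589779986268043
dn(u+v) = (dn u·dn v − m·sn u·sn v·cn u·cn v)/D = 0.9348915079499878/0.9930676752271129 = 0.9414177213412769

sn(u+v)=0.807564 cn(u+v)=-0.589780 dn(u+v)=0.941418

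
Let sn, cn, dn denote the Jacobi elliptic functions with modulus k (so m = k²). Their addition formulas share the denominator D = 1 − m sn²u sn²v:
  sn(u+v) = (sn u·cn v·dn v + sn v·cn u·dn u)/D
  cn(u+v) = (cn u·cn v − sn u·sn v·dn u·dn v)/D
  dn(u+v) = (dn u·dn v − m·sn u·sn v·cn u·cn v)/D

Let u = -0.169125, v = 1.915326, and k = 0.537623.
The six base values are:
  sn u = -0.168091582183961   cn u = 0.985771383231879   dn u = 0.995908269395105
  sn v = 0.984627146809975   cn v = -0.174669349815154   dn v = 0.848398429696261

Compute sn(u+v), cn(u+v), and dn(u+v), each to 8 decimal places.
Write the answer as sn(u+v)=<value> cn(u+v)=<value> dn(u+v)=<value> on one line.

sn(u+v)=0.99946847 cn(u+v)=-0.03260037 dn(u+v)=0.84336747

m = k² = 0.289038490129
D = 1 − m·sn²u·sn²v = 0.9920824425957783
sn(u+v) = (sn u·cn v·dn v + sn v·cn u·dn u)/D = 0.9915551175552617/0.9920824425957783 = 0.9994684665125845
cn(u+v) = (cn u·cn v − sn u·sn v·dn u·dn v)/D = -0.03234225961148862/0.9920824425957783 = -0.0326003749515668
dn(u+v) = (dn u·dn v − m·sn u·sn v·cn u·cn v)/D = 0.8366900631892991/0.9920824425957783 = 0.843367473574176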